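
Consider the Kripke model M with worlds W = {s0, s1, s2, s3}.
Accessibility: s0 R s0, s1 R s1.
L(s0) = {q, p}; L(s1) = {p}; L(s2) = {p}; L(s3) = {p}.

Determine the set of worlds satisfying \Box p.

s0, s1, s2, s3

Recall that \Box ψ holds at a world iff ψ holds at every accessible world, and \Diamond ψ holds iff ψ holds at some accessible world.
Let φ = \Box p. Evaluate φ at each world:
  s0 (successors {s0}): φ is true.
  s1 (successors {s1}): φ is true.
  s2 (successors ∅): φ is true.
  s3 (successors ∅): φ is true.
For instance, at s1:
  At s1: \Box p requires p at every successor {s1}.
    At s1: p is true.
  So \Box p is true at s1.
Satisfying worlds: {s0, s1, s2, s3}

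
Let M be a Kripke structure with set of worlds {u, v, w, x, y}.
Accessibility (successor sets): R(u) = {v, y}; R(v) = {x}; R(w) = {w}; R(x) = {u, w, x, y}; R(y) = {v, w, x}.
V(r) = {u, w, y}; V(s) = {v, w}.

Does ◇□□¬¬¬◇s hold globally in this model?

No

Let φ = ◇□□¬¬¬◇s. Evaluate φ at each world:
  u (successors {v, y}): φ is false.
  v (successors {x}): φ is false.
  w (successors {w}): φ is false.
  x (successors {u, w, x, y}): φ is false.
  y (successors {v, w, x}): φ is false.
Detail at u (counterexample):
  At u: ◇□□¬¬¬◇s requires □□¬¬¬◇s at some successor in {v, y}.
    At v: □□¬¬¬◇s is false.
    At y: □□¬¬¬◇s is false.
  So ◇□□¬¬¬◇s is false at u.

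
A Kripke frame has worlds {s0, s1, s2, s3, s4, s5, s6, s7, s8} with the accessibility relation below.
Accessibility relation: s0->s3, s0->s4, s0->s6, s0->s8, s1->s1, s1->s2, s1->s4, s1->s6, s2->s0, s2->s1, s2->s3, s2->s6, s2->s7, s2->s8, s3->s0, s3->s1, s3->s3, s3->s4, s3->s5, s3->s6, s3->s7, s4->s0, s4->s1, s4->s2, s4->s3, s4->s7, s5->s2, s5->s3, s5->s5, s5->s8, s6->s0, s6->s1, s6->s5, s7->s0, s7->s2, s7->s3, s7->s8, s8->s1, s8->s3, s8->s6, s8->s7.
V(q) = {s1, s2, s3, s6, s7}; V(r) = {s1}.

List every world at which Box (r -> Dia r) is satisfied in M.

s0, s1, s2, s3, s4, s5, s6, s7, s8

Let φ = Box (r -> Dia r). Evaluate φ at each world:
  s0 (successors {s3, s4, s6, s8}): φ is true.
  s1 (successors {s1, s2, s4, s6}): φ is true.
  s2 (successors {s0, s1, s3, s6, s7, s8}): φ is true.
  s3 (successors {s0, s1, s3, s4, s5, s6, s7}): φ is true.
  s4 (successors {s0, s1, s2, s3, s7}): φ is true.
  s5 (successors {s2, s3, s5, s8}): φ is true.
  s6 (successors {s0, s1, s5}): φ is true.
  s7 (successors {s0, s2, s3, s8}): φ is true.
  s8 (successors {s1, s3, s6, s7}): φ is true.
For instance, at s1:
  At s1: Box (r -> Dia r) requires r -> Dia r at every successor {s1, s2, s4, s6}.
    At s1: r -> Dia r is true.
    At s2: r -> Dia r is true.
    At s4: r -> Dia r is true.
    At s6: r -> Dia r is true.
  So Box (r -> Dia r) is true at s1.
Satisfying worlds: {s0, s1, s2, s3, s4, s5, s6, s7, s8}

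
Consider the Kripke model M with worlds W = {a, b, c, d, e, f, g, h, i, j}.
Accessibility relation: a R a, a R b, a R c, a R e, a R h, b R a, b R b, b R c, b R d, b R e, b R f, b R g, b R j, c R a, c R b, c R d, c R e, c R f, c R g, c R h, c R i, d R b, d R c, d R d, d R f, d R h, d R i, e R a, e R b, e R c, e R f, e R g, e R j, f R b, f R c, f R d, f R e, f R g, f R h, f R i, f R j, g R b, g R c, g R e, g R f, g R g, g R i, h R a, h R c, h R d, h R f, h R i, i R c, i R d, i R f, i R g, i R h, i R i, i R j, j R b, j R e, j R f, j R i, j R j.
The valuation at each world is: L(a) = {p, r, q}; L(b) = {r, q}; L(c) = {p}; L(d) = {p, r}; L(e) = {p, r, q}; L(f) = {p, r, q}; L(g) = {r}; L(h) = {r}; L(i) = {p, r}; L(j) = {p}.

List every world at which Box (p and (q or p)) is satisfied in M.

h

Let φ = Box (p and (q or p)). Evaluate φ at each world:
  a (successors {a, b, c, e, h}): φ is false.
  b (successors {a, b, c, d, e, f, g, j}): φ is false.
  c (successors {a, b, d, e, f, g, h, i}): φ is false.
  d (successors {b, c, d, f, h, i}): φ is false.
  e (successors {a, b, c, f, g, j}): φ is false.
  f (successors {b, c, d, e, g, h, i, j}): φ is false.
  g (successors {b, c, e, f, g, i}): φ is false.
  h (successors {a, c, d, f, i}): φ is true.
  i (successors {c, d, f, g, h, i, j}): φ is false.
  j (successors {b, e, f, i, j}): φ is false.
For instance, at h:
  At h: Box (p and (q or p)) requires p and (q or p) at every successor {a, c, d, f, i}.
    At a: p and (q or p) is true.
    At c: p and (q or p) is true.
    At d: p and (q or p) is true.
    At f: p and (q or p) is true.
    At i: p and (q or p) is true.
  So Box (p and (q or p)) is true at h.
Satisfying worlds: {h}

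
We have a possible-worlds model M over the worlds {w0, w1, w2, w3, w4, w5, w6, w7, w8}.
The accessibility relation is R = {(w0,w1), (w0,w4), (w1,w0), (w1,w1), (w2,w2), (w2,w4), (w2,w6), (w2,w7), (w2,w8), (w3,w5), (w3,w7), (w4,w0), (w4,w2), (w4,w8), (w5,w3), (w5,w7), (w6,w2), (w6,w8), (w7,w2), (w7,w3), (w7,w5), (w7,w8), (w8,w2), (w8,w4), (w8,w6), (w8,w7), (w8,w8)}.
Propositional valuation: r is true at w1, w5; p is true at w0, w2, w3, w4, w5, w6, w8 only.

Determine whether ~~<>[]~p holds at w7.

At w7: ~<>[]~p is true, so ~~<>[]~p is false.
  At w7: <>[]~p is false, so ~<>[]~p is true.
    At w7: <>[]~p requires []~p at some successor in {w2, w3, w5, w8}.
      At w2: []~p is false.
      At w3: []~p is false.
      At w5: []~p is false.
      At w8: []~p is false.
    So <>[]~p is false at w7.

No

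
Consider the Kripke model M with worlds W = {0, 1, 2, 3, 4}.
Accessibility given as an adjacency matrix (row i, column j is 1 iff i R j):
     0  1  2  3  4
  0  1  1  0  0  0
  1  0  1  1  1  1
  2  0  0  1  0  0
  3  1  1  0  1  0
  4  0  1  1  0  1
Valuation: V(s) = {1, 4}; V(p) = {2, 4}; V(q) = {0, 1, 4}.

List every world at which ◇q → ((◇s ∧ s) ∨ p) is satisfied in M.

Let φ = ◇q → ((◇s ∧ s) ∨ p). Evaluate φ at each world:
  0 (successors {0, 1}): φ is false.
  1 (successors {1, 2, 3, 4}): φ is true.
  2 (successors {2}): φ is true.
  3 (successors {0, 1, 3}): φ is false.
  4 (successors {1, 2, 4}): φ is true.
For instance, at 4:
  At 4: ◇q is true, (◇s ∧ s) ∨ p is true, so ◇q → ((◇s ∧ s) ∨ p) is true.
    At 4: ◇q requires q at some successor in {1, 2, 4}.
      q holds at 1, so ◇q is true at 4.
    At 4: ◇s ∧ s is true, p is true, so (◇s ∧ s) ∨ p is true.
      At 4: ◇s is true, s is true, so ◇s ∧ s is true.
Satisfying worlds: {1, 2, 4}

1, 2, 4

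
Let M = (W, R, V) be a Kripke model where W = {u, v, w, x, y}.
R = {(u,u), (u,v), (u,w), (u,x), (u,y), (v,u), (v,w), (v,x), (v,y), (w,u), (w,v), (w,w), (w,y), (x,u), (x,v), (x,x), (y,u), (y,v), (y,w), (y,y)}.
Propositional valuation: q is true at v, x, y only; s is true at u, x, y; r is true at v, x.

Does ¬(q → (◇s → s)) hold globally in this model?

Let φ = ¬(q → (◇s → s)). Evaluate φ at each world:
  u (successors {u, v, w, x, y}): φ is false.
  v (successors {u, w, x, y}): φ is true.
  w (successors {u, v, w, y}): φ is false.
  x (successors {u, v, x}): φ is false.
  y (successors {u, v, w, y}): φ is false.
Detail at u (counterexample):
  At u: q → (◇s → s) is true, so ¬(q → (◇s → s)) is false.
    At u: q is false, ◇s → s is true, so q → (◇s → s) is true.
      At u: ◇s is true, s is true, so ◇s → s is true.

No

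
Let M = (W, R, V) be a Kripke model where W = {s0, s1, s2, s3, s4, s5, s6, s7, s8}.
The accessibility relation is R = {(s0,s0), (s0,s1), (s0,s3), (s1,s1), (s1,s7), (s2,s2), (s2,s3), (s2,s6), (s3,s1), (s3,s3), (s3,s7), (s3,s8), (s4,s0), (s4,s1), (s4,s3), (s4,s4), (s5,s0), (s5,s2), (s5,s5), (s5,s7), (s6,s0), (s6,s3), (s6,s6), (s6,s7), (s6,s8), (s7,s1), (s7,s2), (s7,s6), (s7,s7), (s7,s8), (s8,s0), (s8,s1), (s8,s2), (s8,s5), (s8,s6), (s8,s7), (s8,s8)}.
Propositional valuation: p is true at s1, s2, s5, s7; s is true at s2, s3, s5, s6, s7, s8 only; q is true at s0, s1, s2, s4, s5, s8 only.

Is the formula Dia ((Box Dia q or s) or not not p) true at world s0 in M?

Recall that Box ψ holds at a world iff ψ holds at every accessible world, and Dia ψ holds iff ψ holds at some accessible world.
At s0: Dia ((Box Dia q or s) or not not p) requires (Box Dia q or s) or not not p at some successor in {s0, s1, s3}.
  (Box Dia q or s) or not not p holds at s0, so Dia ((Box Dia q or s) or not not p) is true at s0.
    At s0: Box Dia q or s is true, not not p is false, so (Box Dia q or s) or not not p is true.
      At s0: Box Dia q is true, s is false, so Box Dia q or s is true.

Yes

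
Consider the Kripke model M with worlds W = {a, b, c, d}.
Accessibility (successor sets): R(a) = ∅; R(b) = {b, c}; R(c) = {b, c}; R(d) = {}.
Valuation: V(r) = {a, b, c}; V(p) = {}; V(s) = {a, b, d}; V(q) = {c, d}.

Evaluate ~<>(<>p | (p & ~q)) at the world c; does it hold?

Yes

At c: <>(<>p | (p & ~q)) is false, so ~<>(<>p | (p & ~q)) is true.
  At c: <>(<>p | (p & ~q)) requires <>p | (p & ~q) at some successor in {b, c}.
    At b: <>p | (p & ~q) is false.
    At c: <>p | (p & ~q) is false.
  So <>(<>p | (p & ~q)) is false at c.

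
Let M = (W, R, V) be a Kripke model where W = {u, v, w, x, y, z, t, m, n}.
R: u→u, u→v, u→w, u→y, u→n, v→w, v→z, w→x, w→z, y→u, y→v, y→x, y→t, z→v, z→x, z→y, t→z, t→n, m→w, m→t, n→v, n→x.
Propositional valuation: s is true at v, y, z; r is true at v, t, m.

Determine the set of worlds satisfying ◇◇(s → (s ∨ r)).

Let φ = ◇◇(s → (s ∨ r)). Evaluate φ at each world:
  u (successors {u, v, w, y, n}): φ is true.
  v (successors {w, z}): φ is true.
  w (successors {x, z}): φ is true.
  x (successors ∅): φ is false.
  y (successors {u, v, x, t}): φ is true.
  z (successors {v, x, y}): φ is true.
  t (successors {z, n}): φ is true.
  m (successors {w, t}): φ is true.
  n (successors {v, x}): φ is true.
For instance, at t:
  At t: ◇◇(s → (s ∨ r)) requires ◇(s → (s ∨ r)) at some successor in {z, n}.
    ◇(s → (s ∨ r)) holds at z, so ◇◇(s → (s ∨ r)) is true at t.
      At z: ◇(s → (s ∨ r)) requires s → (s ∨ r) at some successor in {v, x, y}.
        s → (s ∨ r) holds at v, so ◇(s → (s ∨ r)) is true at z.
Satisfying worlds: {u, v, w, y, z, t, m, n}

u, v, w, y, z, t, m, n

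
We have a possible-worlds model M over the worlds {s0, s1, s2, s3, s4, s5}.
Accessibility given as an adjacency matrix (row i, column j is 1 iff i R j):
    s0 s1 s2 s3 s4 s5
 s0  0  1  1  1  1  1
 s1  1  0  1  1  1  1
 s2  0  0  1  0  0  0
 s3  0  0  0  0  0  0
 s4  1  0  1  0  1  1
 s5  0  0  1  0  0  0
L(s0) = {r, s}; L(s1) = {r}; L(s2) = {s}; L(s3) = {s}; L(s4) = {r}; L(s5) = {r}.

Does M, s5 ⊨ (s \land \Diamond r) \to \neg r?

Yes

At s5: s \land \Diamond r is false, \neg r is false, so (s \land \Diamond r) \to \neg r is true.
  At s5: s is false, \Diamond r is false, so s \land \Diamond r is false.
    At s5: \Diamond r requires r at some successor in {s2}.
      At s2: r is false.
    So \Diamond r is false at s5.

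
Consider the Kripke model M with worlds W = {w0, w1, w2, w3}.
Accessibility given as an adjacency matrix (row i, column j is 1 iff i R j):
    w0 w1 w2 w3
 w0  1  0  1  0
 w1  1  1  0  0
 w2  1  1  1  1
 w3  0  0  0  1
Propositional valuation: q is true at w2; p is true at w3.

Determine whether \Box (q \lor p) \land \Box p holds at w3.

Yes

At w3: \Box (q \lor p) is true, \Box p is true, so \Box (q \lor p) \land \Box p is true.
  At w3: \Box (q \lor p) requires q \lor p at every successor {w3}.
    At w3: q \lor p is true.
  So \Box (q \lor p) is true at w3.
  At w3: \Box p requires p at every successor {w3}.
    At w3: p is true.
  So \Box p is true at w3.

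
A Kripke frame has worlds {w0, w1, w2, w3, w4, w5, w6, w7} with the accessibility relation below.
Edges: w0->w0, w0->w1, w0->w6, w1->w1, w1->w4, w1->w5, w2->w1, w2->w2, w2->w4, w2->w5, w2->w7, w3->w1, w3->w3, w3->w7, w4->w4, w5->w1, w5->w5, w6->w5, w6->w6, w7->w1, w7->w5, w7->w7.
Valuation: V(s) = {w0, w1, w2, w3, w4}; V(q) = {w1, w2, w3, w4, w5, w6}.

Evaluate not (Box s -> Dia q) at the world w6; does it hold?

At w6: Box s -> Dia q is true, so not (Box s -> Dia q) is false.
  At w6: Box s is false, Dia q is true, so Box s -> Dia q is true.
    At w6: Box s requires s at every successor {w5, w6}.
      s fails at w5, so Box s is false at w6.
    At w6: Dia q requires q at some successor in {w5, w6}.
      q holds at w5, so Dia q is true at w6.

No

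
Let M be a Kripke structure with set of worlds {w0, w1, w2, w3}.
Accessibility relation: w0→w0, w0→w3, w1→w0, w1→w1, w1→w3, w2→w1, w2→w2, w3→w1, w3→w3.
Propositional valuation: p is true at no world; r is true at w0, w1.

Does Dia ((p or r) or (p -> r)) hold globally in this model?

Yes

Recall that Dia ψ holds at a world iff ψ holds at some accessible world.
Let φ = Dia ((p or r) or (p -> r)). Evaluate φ at each world:
  w0 (successors {w0, w3}): φ is true.
  w1 (successors {w0, w1, w3}): φ is true.
  w2 (successors {w1, w2}): φ is true.
  w3 (successors {w1, w3}): φ is true.
For instance, at w1:
  At w1: Dia ((p or r) or (p -> r)) requires (p or r) or (p -> r) at some successor in {w0, w1, w3}.
    (p or r) or (p -> r) holds at w0, so Dia ((p or r) or (p -> r)) is true at w1.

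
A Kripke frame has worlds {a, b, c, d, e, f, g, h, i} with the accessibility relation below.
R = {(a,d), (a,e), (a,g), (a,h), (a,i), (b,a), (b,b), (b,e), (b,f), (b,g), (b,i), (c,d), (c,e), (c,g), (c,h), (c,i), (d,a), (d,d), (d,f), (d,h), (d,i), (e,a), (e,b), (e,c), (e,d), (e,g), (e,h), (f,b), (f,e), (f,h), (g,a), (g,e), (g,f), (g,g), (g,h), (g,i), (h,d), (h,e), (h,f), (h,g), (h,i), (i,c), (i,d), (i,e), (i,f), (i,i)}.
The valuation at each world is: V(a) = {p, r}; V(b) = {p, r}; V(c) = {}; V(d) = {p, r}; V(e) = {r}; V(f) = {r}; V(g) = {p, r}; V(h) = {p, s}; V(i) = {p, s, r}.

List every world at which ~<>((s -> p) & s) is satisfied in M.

Let φ = ~<>((s -> p) & s). Evaluate φ at each world:
  a (successors {d, e, g, h, i}): φ is false.
  b (successors {a, b, e, f, g, i}): φ is false.
  c (successors {d, e, g, h, i}): φ is false.
  d (successors {a, d, f, h, i}): φ is false.
  e (successors {a, b, c, d, g, h}): φ is false.
  f (successors {b, e, h}): φ is false.
  g (successors {a, e, f, g, h, i}): φ is false.
  h (successors {d, e, f, g, i}): φ is false.
  i (successors {c, d, e, f, i}): φ is false.
For instance, at b:
  At b: <>((s -> p) & s) is true, so ~<>((s -> p) & s) is false.
    At b: <>((s -> p) & s) requires (s -> p) & s at some successor in {a, b, e, f, g, i}.
      (s -> p) & s holds at i, so <>((s -> p) & s) is true at b.
Satisfying worlds: none.

none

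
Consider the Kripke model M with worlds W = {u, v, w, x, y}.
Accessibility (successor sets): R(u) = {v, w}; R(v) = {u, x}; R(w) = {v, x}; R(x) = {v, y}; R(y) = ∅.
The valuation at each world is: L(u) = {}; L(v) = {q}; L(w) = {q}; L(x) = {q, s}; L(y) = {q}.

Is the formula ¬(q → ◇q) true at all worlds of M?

Recall that ◇ψ holds at a world iff ψ holds at some accessible world.
Let φ = ¬(q → ◇q). Evaluate φ at each world:
  u (successors {v, w}): φ is false.
  v (successors {u, x}): φ is false.
  w (successors {v, x}): φ is false.
  x (successors {v, y}): φ is false.
  y (successors ∅): φ is true.
Detail at u (counterexample):
  At u: q → ◇q is true, so ¬(q → ◇q) is false.
    At u: q is false, ◇q is true, so q → ◇q is true.
      At u: ◇q requires q at some successor in {v, w}.
        q holds at v, so ◇q is true at u.

No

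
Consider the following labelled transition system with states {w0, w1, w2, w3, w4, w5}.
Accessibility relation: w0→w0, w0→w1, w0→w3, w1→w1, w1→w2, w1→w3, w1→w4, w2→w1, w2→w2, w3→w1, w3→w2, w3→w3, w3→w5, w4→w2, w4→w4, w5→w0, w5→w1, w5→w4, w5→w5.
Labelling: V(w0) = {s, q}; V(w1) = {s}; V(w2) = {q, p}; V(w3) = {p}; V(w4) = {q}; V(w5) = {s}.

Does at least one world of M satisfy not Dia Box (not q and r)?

Yes

Let φ = not Dia Box (not q and r). Evaluate φ at each world:
  w0 (successors {w0, w1, w3}): φ is true.
  w1 (successors {w1, w2, w3, w4}): φ is true.
  w2 (successors {w1, w2}): φ is true.
  w3 (successors {w1, w2, w3, w5}): φ is true.
  w4 (successors {w2, w4}): φ is true.
  w5 (successors {w0, w1, w4, w5}): φ is true.
Detail at w0 (witness):
  At w0: Dia Box (not q and r) is false, so not Dia Box (not q and r) is true.
    At w0: Dia Box (not q and r) requires Box (not q and r) at some successor in {w0, w1, w3}.
      At w0: Box (not q and r) is false.
      At w1: Box (not q and r) is false.
      At w3: Box (not q and r) is false.
    So Dia Box (not q and r) is false at w0.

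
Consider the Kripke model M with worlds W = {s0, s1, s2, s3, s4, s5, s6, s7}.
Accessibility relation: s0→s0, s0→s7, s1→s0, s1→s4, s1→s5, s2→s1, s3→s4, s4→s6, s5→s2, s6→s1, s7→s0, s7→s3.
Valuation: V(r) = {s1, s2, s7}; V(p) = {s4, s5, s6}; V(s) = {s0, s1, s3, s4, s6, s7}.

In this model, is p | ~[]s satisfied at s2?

At s2: p is false, ~[]s is false, so p | ~[]s is false.
  At s2: []s is true, so ~[]s is false.
    At s2: []s requires s at every successor {s1}.
      At s1: s is true.
    So []s is true at s2.

No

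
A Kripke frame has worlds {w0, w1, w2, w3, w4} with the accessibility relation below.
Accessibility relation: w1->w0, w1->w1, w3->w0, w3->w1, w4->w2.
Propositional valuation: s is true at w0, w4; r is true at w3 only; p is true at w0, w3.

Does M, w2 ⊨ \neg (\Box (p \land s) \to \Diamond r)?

Recall that \Box ψ holds at a world iff ψ holds at every accessible world, and \Diamond ψ holds iff ψ holds at some accessible world.
At w2: \Box (p \land s) \to \Diamond r is false, so \neg (\Box (p \land s) \to \Diamond r) is true.
  At w2: \Box (p \land s) is true, \Diamond r is false, so \Box (p \land s) \to \Diamond r is false.
    At w2: no accessible worlds, so \Box (p \land s) holds vacuously.
    At w2: no accessible worlds, so \Diamond r is false.

Yes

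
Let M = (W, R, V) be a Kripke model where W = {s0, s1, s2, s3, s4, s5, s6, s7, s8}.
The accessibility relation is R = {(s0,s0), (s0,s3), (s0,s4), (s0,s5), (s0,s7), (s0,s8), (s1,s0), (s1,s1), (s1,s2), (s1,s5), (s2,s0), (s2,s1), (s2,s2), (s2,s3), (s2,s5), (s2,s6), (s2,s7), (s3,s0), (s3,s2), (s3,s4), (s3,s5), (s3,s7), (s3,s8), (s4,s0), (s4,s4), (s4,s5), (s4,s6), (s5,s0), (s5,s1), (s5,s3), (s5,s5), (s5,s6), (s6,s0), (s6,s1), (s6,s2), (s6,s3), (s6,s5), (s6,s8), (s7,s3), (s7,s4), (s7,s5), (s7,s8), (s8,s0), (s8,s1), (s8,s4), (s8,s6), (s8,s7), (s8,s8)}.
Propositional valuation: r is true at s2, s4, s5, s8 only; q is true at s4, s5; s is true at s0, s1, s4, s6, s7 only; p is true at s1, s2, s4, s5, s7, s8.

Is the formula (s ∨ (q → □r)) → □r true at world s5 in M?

At s5: s ∨ (q → □r) is false, □r is false, so (s ∨ (q → □r)) → □r is true.
  At s5: s is false, q → □r is false, so s ∨ (q → □r) is false.
    At s5: q is true, □r is false, so q → □r is false.
      At s5: □r requires r at every successor {s0, s1, s3, s5, s6}.
        r fails at s0, so □r is false at s5.
  At s5: □r requires r at every successor {s0, s1, s3, s5, s6}.
    r fails at s0, so □r is false at s5.

Yes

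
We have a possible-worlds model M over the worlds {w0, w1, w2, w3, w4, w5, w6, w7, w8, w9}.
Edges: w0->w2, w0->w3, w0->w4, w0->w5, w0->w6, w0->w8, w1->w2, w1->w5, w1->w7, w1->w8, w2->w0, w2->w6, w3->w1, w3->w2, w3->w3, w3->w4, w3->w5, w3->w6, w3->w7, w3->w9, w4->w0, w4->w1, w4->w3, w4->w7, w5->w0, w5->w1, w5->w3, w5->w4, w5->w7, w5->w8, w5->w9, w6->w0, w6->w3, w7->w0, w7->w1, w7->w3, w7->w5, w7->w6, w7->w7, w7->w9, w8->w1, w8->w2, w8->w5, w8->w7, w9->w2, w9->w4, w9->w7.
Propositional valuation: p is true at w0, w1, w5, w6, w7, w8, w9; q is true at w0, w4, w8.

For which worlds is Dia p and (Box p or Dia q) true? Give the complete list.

Recall that Box ψ holds at a world iff ψ holds at every accessible world, and Dia ψ holds iff ψ holds at some accessible world.
Let φ = Dia p and (Box p or Dia q). Evaluate φ at each world:
  w0 (successors {w2, w3, w4, w5, w6, w8}): φ is true.
  w1 (successors {w2, w5, w7, w8}): φ is true.
  w2 (successors {w0, w6}): φ is true.
  w3 (successors {w1, w2, w3, w4, w5, w6, w7, w9}): φ is true.
  w4 (successors {w0, w1, w3, w7}): φ is true.
  w5 (successors {w0, w1, w3, w4, w7, w8, w9}): φ is true.
  w6 (successors {w0, w3}): φ is true.
  w7 (successors {w0, w1, w3, w5, w6, w7, w9}): φ is true.
  w8 (successors {w1, w2, w5, w7}): φ is false.
  w9 (successors {w2, w4, w7}): φ is true.
For instance, at w3:
  At w3: Dia p is true, Box p or Dia q is true, so Dia p and (Box p or Dia q) is true.
    At w3: Dia p requires p at some successor in {w1, w2, w3, w4, w5, w6, w7, w9}.
      p holds at w1, so Dia p is true at w3.
    At w3: Box p is false, Dia q is true, so Box p or Dia q is true.
      At w3: Box p requires p at every successor {w1, w2, w3, w4, w5, w6, w7, w9}.
        p fails at w2, so Box p is false at w3.
      At w3: Dia q requires q at some successor in {w1, w2, w3, w4, w5, w6, w7, w9}.
        q holds at w4, so Dia q is true at w3.
Satisfying worlds: {w0, w1, w2, w3, w4, w5, w6, w7, w9}

w0, w1, w2, w3, w4, w5, w6, w7, w9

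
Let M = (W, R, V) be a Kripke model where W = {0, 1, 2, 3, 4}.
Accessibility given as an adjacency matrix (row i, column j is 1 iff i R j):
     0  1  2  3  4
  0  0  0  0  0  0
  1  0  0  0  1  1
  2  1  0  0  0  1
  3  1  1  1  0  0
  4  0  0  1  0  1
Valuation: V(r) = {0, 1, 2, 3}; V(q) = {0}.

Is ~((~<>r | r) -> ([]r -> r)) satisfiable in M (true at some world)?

No

Let φ = ~((~<>r | r) -> ([]r -> r)). Evaluate φ at each world:
  0 (successors ∅): φ is false.
  1 (successors {3, 4}): φ is false.
  2 (successors {0, 4}): φ is false.
  3 (successors {0, 1, 2}): φ is false.
  4 (successors {2, 4}): φ is false.
For instance, at 2:
  At 2: (~<>r | r) -> ([]r -> r) is true, so ~((~<>r | r) -> ([]r -> r)) is false.
    At 2: ~<>r | r is true, []r -> r is true, so (~<>r | r) -> ([]r -> r) is true.
      At 2: ~<>r is false, r is true, so ~<>r | r is true.
      At 2: []r is false, r is true, so []r -> r is true.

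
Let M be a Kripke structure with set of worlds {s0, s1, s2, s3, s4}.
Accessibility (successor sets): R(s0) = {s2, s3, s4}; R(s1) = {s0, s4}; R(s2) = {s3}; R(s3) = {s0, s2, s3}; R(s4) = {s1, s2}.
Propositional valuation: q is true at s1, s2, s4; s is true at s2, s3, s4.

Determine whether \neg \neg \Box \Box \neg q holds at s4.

At s4: \neg \Box \Box \neg q is true, so \neg \neg \Box \Box \neg q is false.
  At s4: \Box \Box \neg q is false, so \neg \Box \Box \neg q is true.
    At s4: \Box \Box \neg q requires \Box \neg q at every successor {s1, s2}.
      \Box \neg q fails at s1, so \Box \Box \neg q is false at s4.

No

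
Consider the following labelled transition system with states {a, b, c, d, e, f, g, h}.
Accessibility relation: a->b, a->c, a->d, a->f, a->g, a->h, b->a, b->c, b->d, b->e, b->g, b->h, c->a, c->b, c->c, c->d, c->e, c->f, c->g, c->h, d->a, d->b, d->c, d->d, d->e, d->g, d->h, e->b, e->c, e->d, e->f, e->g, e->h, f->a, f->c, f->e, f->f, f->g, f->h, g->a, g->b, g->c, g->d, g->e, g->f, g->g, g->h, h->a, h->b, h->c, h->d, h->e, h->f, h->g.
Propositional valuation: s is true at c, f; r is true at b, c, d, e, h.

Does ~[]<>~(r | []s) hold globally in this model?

Let φ = ~[]<>~(r | []s). Evaluate φ at each world:
  a (successors {b, c, d, f, g, h}): φ is false.
  b (successors {a, c, d, e, g, h}): φ is false.
  c (successors {a, b, c, d, e, f, g, h}): φ is false.
  d (successors {a, b, c, d, e, g, h}): φ is false.
  e (successors {b, c, d, f, g, h}): φ is false.
  f (successors {a, c, e, f, g, h}): φ is false.
  g (successors {a, b, c, d, e, f, g, h}): φ is false.
  h (successors {a, b, c, d, e, f, g}): φ is false.
Detail at a (counterexample):
  At a: []<>~(r | []s) is true, so ~[]<>~(r | []s) is false.
    At a: []<>~(r | []s) requires <>~(r | []s) at every successor {b, c, d, f, g, h}.
      At b: <>~(r | []s) is true.
      At c: <>~(r | []s) is true.
      At d: <>~(r | []s) is true.
      At f: <>~(r | []s) is true.
      At g: <>~(r | []s) is true.
      At h: <>~(r | []s) is true.
    So []<>~(r | []s) is true at a.

No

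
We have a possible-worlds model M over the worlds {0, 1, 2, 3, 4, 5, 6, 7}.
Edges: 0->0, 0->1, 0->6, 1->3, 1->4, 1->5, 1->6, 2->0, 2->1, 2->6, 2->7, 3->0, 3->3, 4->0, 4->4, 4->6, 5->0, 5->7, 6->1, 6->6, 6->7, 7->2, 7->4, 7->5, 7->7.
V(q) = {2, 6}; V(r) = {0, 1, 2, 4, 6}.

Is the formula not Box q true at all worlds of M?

Recall that Box ψ holds at a world iff ψ holds at every accessible world, and Dia ψ holds iff ψ holds at some accessible world.
Let φ = not Box q. Evaluate φ at each world:
  0 (successors {0, 1, 6}): φ is true.
  1 (successors {3, 4, 5, 6}): φ is true.
  2 (successors {0, 1, 6, 7}): φ is true.
  3 (successors {0, 3}): φ is true.
  4 (successors {0, 4, 6}): φ is true.
  5 (successors {0, 7}): φ is true.
  6 (successors {1, 6, 7}): φ is true.
  7 (successors {2, 4, 5, 7}): φ is true.
For instance, at 0:
  At 0: Box q is false, so not Box q is true.
    At 0: Box q requires q at every successor {0, 1, 6}.
      q fails at 0, so Box q is false at 0.

Yes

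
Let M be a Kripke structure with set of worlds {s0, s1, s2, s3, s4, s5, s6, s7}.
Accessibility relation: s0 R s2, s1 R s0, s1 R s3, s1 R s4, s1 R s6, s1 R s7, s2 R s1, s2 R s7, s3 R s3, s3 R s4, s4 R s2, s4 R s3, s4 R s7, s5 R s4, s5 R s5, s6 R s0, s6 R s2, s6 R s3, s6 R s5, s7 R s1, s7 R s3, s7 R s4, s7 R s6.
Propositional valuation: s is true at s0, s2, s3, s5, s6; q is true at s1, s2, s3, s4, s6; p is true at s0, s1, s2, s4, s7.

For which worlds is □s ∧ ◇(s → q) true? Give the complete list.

s0, s6

Let φ = □s ∧ ◇(s → q). Evaluate φ at each world:
  s0 (successors {s2}): φ is true.
  s1 (successors {s0, s3, s4, s6, s7}): φ is false.
  s2 (successors {s1, s7}): φ is false.
  s3 (successors {s3, s4}): φ is false.
  s4 (successors {s2, s3, s7}): φ is false.
  s5 (successors {s4, s5}): φ is false.
  s6 (successors {s0, s2, s3, s5}): φ is true.
  s7 (successors {s1, s3, s4, s6}): φ is false.
For instance, at s5:
  At s5: □s is false, ◇(s → q) is true, so □s ∧ ◇(s → q) is false.
    At s5: □s requires s at every successor {s4, s5}.
      s fails at s4, so □s is false at s5.
    At s5: ◇(s → q) requires s → q at some successor in {s4, s5}.
      s → q holds at s4, so ◇(s → q) is true at s5.
Satisfying worlds: {s0, s6}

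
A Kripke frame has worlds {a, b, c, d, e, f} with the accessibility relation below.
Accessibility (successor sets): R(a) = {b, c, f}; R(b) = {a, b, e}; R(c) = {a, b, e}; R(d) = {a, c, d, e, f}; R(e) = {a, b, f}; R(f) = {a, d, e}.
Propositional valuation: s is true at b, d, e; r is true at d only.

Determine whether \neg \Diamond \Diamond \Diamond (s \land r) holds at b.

At b: \Diamond \Diamond \Diamond (s \land r) is true, so \neg \Diamond \Diamond \Diamond (s \land r) is false.
  At b: \Diamond \Diamond \Diamond (s \land r) requires \Diamond \Diamond (s \land r) at some successor in {a, b, e}.
    \Diamond \Diamond (s \land r) holds at a, so \Diamond \Diamond \Diamond (s \land r) is true at b.
      At a: \Diamond \Diamond (s \land r) requires \Diamond (s \land r) at some successor in {b, c, f}.
        \Diamond (s \land r) holds at f, so \Diamond \Diamond (s \land r) is true at a.

No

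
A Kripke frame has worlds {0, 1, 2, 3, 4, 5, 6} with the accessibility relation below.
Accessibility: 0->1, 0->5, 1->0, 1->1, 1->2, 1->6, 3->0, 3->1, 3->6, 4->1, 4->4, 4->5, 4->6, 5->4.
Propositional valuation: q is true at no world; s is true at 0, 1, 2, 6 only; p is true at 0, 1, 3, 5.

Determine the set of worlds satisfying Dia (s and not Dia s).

Let φ = Dia (s and not Dia s). Evaluate φ at each world:
  0 (successors {1, 5}): φ is false.
  1 (successors {0, 1, 2, 6}): φ is true.
  2 (successors ∅): φ is false.
  3 (successors {0, 1, 6}): φ is true.
  4 (successors {1, 4, 5, 6}): φ is true.
  5 (successors {4}): φ is false.
  6 (successors ∅): φ is false.
For instance, at 4:
  At 4: Dia (s and not Dia s) requires s and not Dia s at some successor in {1, 4, 5, 6}.
    s and not Dia s holds at 6, so Dia (s and not Dia s) is true at 4.
      At 6: s is true, not Dia s is true, so s and not Dia s is true.
Satisfying worlds: {1, 3, 4}

1, 3, 4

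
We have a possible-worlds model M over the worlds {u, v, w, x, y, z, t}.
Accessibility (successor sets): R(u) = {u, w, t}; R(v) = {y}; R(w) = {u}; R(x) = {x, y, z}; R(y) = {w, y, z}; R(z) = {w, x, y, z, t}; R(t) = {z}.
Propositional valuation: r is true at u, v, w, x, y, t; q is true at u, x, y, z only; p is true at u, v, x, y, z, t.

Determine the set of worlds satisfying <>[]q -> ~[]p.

Let φ = <>[]q -> ~[]p. Evaluate φ at each world:
  u (successors {u, w, t}): φ is true.
  v (successors {y}): φ is true.
  w (successors {u}): φ is true.
  x (successors {x, y, z}): φ is false.
  y (successors {w, y, z}): φ is true.
  z (successors {w, x, y, z, t}): φ is true.
  t (successors {z}): φ is true.
For instance, at z:
  At z: <>[]q is true, ~[]p is true, so <>[]q -> ~[]p is true.
    At z: <>[]q requires []q at some successor in {w, x, y, z, t}.
      []q holds at w, so <>[]q is true at z.
    At z: []p is false, so ~[]p is true.
      At z: []p requires p at every successor {w, x, y, z, t}.
        p fails at w, so []p is false at z.
Satisfying worlds: {u, v, w, y, z, t}

u, v, w, y, z, t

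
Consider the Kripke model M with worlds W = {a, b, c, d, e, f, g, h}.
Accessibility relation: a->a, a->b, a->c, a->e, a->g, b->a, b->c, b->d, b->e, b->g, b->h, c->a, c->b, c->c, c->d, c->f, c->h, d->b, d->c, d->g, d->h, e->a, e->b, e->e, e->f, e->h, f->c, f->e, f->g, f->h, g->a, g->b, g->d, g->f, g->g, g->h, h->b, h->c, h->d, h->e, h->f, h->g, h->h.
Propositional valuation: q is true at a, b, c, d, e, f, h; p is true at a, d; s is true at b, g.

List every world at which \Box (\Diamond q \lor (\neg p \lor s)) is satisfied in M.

a, b, c, d, e, f, g, h

Recall that \Box ψ holds at a world iff ψ holds at every accessible world, and \Diamond ψ holds iff ψ holds at some accessible world.
Let φ = \Box (\Diamond q \lor (\neg p \lor s)). Evaluate φ at each world:
  a (successors {a, b, c, e, g}): φ is true.
  b (successors {a, c, d, e, g, h}): φ is true.
  c (successors {a, b, c, d, f, h}): φ is true.
  d (successors {b, c, g, h}): φ is true.
  e (successors {a, b, e, f, h}): φ is true.
  f (successors {c, e, g, h}): φ is true.
  g (successors {a, b, d, f, g, h}): φ is true.
  h (successors {b, c, d, e, f, g, h}): φ is true.
For instance, at c:
  At c: \Box (\Diamond q \lor (\neg p \lor s)) requires \Diamond q \lor (\neg p \lor s) at every successor {a, b, c, d, f, h}.
    At a: \Diamond q \lor (\neg p \lor s) is true.
    At b: \Diamond q \lor (\neg p \lor s) is true.
    At c: \Diamond q \lor (\neg p \lor s) is true.
    At d: \Diamond q \lor (\neg p \lor s) is true.
    At f: \Diamond q \lor (\neg p \lor s) is true.
    At h: \Diamond q \lor (\neg p \lor s) is true.
  So \Box (\Diamond q \lor (\neg p \lor s)) is true at c.
Satisfying worlds: {a, b, c, d, e, f, g, h}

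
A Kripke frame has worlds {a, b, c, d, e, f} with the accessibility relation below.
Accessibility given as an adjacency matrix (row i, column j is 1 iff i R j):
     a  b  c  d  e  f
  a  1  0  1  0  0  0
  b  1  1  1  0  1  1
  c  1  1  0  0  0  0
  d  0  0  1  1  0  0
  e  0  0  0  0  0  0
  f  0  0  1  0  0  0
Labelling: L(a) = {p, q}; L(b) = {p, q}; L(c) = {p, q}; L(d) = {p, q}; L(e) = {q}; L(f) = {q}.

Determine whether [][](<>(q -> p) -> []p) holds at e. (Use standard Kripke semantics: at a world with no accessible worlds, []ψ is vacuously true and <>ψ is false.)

Yes

At e: no accessible worlds, so [][](<>(q -> p) -> []p) holds vacuously.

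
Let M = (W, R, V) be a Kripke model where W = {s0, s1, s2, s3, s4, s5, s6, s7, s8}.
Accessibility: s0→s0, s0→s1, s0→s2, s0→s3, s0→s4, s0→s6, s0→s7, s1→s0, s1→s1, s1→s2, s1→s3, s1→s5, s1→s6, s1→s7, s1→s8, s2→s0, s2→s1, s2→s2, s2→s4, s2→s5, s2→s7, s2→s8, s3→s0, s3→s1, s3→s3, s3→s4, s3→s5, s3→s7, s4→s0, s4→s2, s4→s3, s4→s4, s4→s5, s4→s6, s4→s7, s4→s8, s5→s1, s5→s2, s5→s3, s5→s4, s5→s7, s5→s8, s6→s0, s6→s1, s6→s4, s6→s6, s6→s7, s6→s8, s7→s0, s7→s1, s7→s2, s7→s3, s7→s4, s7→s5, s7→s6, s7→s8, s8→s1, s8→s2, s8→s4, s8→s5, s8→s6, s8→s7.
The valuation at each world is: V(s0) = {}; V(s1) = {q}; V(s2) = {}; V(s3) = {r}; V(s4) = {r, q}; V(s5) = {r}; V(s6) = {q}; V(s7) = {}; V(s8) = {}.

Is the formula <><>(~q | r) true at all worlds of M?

Recall that <>ψ holds at a world iff ψ holds at some accessible world.
Let φ = <><>(~q | r). Evaluate φ at each world:
  s0 (successors {s0, s1, s2, s3, s4, s6, s7}): φ is true.
  s1 (successors {s0, s1, s2, s3, s5, s6, s7, s8}): φ is true.
  s2 (successors {s0, s1, s2, s4, s5, s7, s8}): φ is true.
  s3 (successors {s0, s1, s3, s4, s5, s7}): φ is true.
  s4 (successors {s0, s2, s3, s4, s5, s6, s7, s8}): φ is true.
  s5 (successors {s1, s2, s3, s4, s7, s8}): φ is true.
  s6 (successors {s0, s1, s4, s6, s7, s8}): φ is true.
  s7 (successors {s0, s1, s2, s3, s4, s5, s6, s8}): φ is true.
  s8 (successors {s1, s2, s4, s5, s6, s7}): φ is true.
For instance, at s2:
  At s2: <><>(~q | r) requires <>(~q | r) at some successor in {s0, s1, s2, s4, s5, s7, s8}.
    <>(~q | r) holds at s0, so <><>(~q | r) is true at s2.
      At s0: <>(~q | r) requires ~q | r at some successor in {s0, s1, s2, s3, s4, s6, s7}.
        ~q | r holds at s0, so <>(~q | r) is true at s0.

Yes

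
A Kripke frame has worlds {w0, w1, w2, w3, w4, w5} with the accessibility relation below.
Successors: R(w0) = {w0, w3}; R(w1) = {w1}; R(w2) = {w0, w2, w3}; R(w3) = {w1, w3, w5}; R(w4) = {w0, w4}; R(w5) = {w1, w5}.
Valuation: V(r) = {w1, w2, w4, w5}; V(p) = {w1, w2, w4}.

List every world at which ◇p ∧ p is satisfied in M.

w1, w2, w4

Let φ = ◇p ∧ p. Evaluate φ at each world:
  w0 (successors {w0, w3}): φ is false.
  w1 (successors {w1}): φ is true.
  w2 (successors {w0, w2, w3}): φ is true.
  w3 (successors {w1, w3, w5}): φ is false.
  w4 (successors {w0, w4}): φ is true.
  w5 (successors {w1, w5}): φ is false.
For instance, at w3:
  At w3: ◇p is true, p is false, so ◇p ∧ p is false.
    At w3: ◇p requires p at some successor in {w1, w3, w5}.
      p holds at w1, so ◇p is true at w3.
Satisfying worlds: {w1, w2, w4}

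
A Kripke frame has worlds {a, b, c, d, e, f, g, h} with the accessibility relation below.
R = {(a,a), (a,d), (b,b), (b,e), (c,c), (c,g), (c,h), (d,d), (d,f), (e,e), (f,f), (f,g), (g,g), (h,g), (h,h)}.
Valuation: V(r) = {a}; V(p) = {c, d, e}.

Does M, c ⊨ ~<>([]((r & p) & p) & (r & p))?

Yes

At c: <>([]((r & p) & p) & (r & p)) is false, so ~<>([]((r & p) & p) & (r & p)) is true.
  At c: <>([]((r & p) & p) & (r & p)) requires []((r & p) & p) & (r & p) at some successor in {c, g, h}.
    At c: []((r & p) & p) & (r & p) is false.
    At g: []((r & p) & p) & (r & p) is false.
    At h: []((r & p) & p) & (r & p) is false.
  So <>([]((r & p) & p) & (r & p)) is false at c.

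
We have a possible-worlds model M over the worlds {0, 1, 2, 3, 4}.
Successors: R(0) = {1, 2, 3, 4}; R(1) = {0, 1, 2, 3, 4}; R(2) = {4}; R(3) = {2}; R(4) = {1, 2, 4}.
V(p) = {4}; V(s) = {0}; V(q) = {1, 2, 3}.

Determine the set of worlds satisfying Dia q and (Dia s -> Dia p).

0, 1, 3, 4

Let φ = Dia q and (Dia s -> Dia p). Evaluate φ at each world:
  0 (successors {1, 2, 3, 4}): φ is true.
  1 (successors {0, 1, 2, 3, 4}): φ is true.
  2 (successors {4}): φ is false.
  3 (successors {2}): φ is true.
  4 (successors {1, 2, 4}): φ is true.
For instance, at 0:
  At 0: Dia q is true, Dia s -> Dia p is true, so Dia q and (Dia s -> Dia p) is true.
    At 0: Dia q requires q at some successor in {1, 2, 3, 4}.
      q holds at 1, so Dia q is true at 0.
    At 0: Dia s is false, Dia p is true, so Dia s -> Dia p is true.
      At 0: Dia s requires s at some successor in {1, 2, 3, 4}.
        At 1: s is false.
        At 2: s is false.
        At 3: s is false.
        At 4: s is false.
      So Dia s is false at 0.
      At 0: Dia p requires p at some successor in {1, 2, 3, 4}.
        p holds at 4, so Dia p is true at 0.
Satisfying worlds: {0, 1, 3, 4}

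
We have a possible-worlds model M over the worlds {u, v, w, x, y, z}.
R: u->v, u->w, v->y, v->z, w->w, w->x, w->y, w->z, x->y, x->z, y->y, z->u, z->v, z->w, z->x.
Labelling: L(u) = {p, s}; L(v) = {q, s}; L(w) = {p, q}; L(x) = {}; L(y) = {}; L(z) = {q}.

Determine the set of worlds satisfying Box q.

u

Let φ = Box q. Evaluate φ at each world:
  u (successors {v, w}): φ is true.
  v (successors {y, z}): φ is false.
  w (successors {w, x, y, z}): φ is false.
  x (successors {y, z}): φ is false.
  y (successors {y}): φ is false.
  z (successors {u, v, w, x}): φ is false.
For instance, at y:
  At y: Box q requires q at every successor {y}.
    q fails at y, so Box q is false at y.
Satisfying worlds: {u}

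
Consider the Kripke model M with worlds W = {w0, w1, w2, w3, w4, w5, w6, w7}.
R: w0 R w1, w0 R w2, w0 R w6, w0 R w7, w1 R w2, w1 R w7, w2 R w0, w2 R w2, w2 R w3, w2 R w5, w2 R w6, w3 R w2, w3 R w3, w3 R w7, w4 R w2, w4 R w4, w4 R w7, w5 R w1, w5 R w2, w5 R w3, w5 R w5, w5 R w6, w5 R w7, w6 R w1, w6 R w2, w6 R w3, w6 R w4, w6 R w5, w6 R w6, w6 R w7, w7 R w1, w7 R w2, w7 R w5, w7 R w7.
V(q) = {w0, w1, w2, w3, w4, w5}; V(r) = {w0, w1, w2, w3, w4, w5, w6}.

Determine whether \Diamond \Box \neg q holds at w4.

No

At w4: \Diamond \Box \neg q requires \Box \neg q at some successor in {w2, w4, w7}.
  At w2: \Box \neg q is false.
  At w4: \Box \neg q is false.
  At w7: \Box \neg q is false.
So \Diamond \Box \neg q is false at w4.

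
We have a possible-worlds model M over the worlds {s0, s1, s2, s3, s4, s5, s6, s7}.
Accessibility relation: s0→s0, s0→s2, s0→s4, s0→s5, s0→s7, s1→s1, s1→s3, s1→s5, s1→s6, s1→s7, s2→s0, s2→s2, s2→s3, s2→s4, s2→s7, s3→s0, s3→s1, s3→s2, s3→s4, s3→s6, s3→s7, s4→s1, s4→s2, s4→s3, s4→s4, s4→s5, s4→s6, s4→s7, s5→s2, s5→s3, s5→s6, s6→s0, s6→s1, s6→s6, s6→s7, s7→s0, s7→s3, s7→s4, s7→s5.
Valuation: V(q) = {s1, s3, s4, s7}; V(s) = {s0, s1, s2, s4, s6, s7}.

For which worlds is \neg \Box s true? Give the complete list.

Recall that \Box ψ holds at a world iff ψ holds at every accessible world, and \Diamond ψ holds iff ψ holds at some accessible world.
Let φ = \neg \Box s. Evaluate φ at each world:
  s0 (successors {s0, s2, s4, s5, s7}): φ is true.
  s1 (successors {s1, s3, s5, s6, s7}): φ is true.
  s2 (successors {s0, s2, s3, s4, s7}): φ is true.
  s3 (successors {s0, s1, s2, s4, s6, s7}): φ is false.
  s4 (successors {s1, s2, s3, s4, s5, s6, s7}): φ is true.
  s5 (successors {s2, s3, s6}): φ is true.
  s6 (successors {s0, s1, s6, s7}): φ is false.
  s7 (successors {s0, s3, s4, s5}): φ is true.
For instance, at s1:
  At s1: \Box s is false, so \neg \Box s is true.
    At s1: \Box s requires s at every successor {s1, s3, s5, s6, s7}.
      s fails at s3, so \Box s is false at s1.
Satisfying worlds: {s0, s1, s2, s4, s5, s7}

s0, s1, s2, s4, s5, s7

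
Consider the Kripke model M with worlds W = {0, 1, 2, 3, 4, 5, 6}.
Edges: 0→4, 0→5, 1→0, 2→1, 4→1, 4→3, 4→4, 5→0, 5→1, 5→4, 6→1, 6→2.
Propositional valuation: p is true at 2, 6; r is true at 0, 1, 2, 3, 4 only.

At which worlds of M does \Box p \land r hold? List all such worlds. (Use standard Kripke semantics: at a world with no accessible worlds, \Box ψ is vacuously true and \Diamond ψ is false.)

3

Let φ = \Box p \land r. Evaluate φ at each world:
  0 (successors {4, 5}): φ is false.
  1 (successors {0}): φ is false.
  2 (successors {1}): φ is false.
  3 (successors ∅): φ is true.
  4 (successors {1, 3, 4}): φ is false.
  5 (successors {0, 1, 4}): φ is false.
  6 (successors {1, 2}): φ is false.
For instance, at 5:
  At 5: \Box p is false, r is false, so \Box p \land r is false.
    At 5: \Box p requires p at every successor {0, 1, 4}.
      p fails at 0, so \Box p is false at 5.
Satisfying worlds: {3}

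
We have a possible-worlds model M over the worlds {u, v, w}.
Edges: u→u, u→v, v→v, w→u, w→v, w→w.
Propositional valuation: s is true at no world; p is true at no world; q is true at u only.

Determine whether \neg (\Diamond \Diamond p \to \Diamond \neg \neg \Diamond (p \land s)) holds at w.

No

Recall that \Diamond ψ holds at a world iff ψ holds at some accessible world.
At w: \Diamond \Diamond p \to \Diamond \neg \neg \Diamond (p \land s) is true, so \neg (\Diamond \Diamond p \to \Diamond \neg \neg \Diamond (p \land s)) is false.
  At w: \Diamond \Diamond p is false, \Diamond \neg \neg \Diamond (p \land s) is false, so \Diamond \Diamond p \to \Diamond \neg \neg \Diamond (p \land s) is true.
    At w: \Diamond \Diamond p requires \Diamond p at some successor in {u, v, w}.
      At u: \Diamond p is false.
      At v: \Diamond p is false.
      At w: \Diamond p is false.
    So \Diamond \Diamond p is false at w.
    At w: \Diamond \neg \neg \Diamond (p \land s) requires \neg \neg \Diamond (p \land s) at some successor in {u, v, w}.
      At u: \neg \neg \Diamond (p \land s) is false.
      At v: \neg \neg \Diamond (p \land s) is false.
      At w: \neg \neg \Diamond (p \land s) is false.
    So \Diamond \neg \neg \Diamond (p \land s) is false at w.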